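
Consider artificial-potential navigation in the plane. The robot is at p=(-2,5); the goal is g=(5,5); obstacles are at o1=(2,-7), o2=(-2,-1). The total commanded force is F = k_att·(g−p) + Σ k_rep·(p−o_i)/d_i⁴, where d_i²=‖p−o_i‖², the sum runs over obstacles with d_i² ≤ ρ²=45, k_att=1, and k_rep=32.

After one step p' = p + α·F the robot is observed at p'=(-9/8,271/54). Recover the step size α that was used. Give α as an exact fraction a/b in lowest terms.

α = 1/8

F_att = 1·(g−p) = 1·(7,0) = (7.0000,0.0000)
o1: d²=160 > ρ²=45 → inactive
o2: d²=36 ≤ ρ²=45; F_rep = 32·(0,6)/36² = (0.0000,0.1481)
F = F_att + ΣF_rep = (7.0000,0.1481)
Δp = p'−p = (0.8750,0.0185); α = Δx/Fx = (7/8) / (7) = 1/8
check: Δy/Fy = (1/54) / (4/27) = 1/8 ✓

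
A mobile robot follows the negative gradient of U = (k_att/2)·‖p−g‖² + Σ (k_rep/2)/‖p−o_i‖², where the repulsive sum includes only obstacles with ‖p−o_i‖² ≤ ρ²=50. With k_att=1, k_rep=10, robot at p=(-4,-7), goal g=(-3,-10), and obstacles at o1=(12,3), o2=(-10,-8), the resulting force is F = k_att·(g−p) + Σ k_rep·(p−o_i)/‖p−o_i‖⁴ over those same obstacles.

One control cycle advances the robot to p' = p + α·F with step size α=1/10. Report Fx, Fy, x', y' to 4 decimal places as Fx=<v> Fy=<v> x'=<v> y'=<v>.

F_att = 1·(g−p) = 1·(1,-3) = (1.0000,-3.0000)
o1: d²=356 > ρ²=50 → inactive
o2: d²=37 ≤ ρ²=50; F_rep = 10·(6,1)/37² = (0.0438,0.0073)
F = F_att + ΣF_rep = (1.0438,-2.9927)
p' = p + 1/10·F = (-3.8956,-7.2993)

Fx=1.0438 Fy=-2.9927 x'=-3.8956 y'=-7.2993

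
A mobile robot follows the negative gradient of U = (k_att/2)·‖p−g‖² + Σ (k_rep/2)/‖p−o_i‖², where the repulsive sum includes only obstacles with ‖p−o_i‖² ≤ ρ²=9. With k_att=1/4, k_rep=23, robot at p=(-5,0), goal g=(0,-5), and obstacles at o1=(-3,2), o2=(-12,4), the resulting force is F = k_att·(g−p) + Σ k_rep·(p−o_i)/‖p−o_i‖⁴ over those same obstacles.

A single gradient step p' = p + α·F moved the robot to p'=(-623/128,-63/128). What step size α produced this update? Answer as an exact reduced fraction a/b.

α = 1/4

F_att = 1/4·(g−p) = 1/4·(5,-5) = (1.2500,-1.2500)
o1: d²=8 ≤ ρ²=9; F_rep = 23·(-2,-2)/8² = (-0.7188,-0.7188)
o2: d²=65 > ρ²=9 → inactive
F = F_att + ΣF_rep = (0.5312,-1.9688)
Δp = p'−p = (0.1328,-0.4922); α = Δx/Fx = (17/128) / (17/32) = 1/4
check: Δy/Fy = (-63/128) / (-63/32) = 1/4 ✓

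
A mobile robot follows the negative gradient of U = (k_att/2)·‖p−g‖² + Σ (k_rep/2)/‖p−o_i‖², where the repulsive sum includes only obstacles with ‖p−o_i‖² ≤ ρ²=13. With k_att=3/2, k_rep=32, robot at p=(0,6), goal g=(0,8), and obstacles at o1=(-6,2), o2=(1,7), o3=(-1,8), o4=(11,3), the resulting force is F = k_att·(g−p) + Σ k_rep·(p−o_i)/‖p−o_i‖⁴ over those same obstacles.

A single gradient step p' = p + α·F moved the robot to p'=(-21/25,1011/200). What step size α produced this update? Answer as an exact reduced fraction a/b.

α = 1/8

F_att = 3/2·(g−p) = 3/2·(0,2) = (0.0000,3.0000)
o1: d²=52 > ρ²=13 → inactive
o2: d²=2 ≤ ρ²=13; F_rep = 32·(-1,-1)/2² = (-8.0000,-8.0000)
o3: d²=5 ≤ ρ²=13; F_rep = 32·(1,-2)/5² = (1.2800,-2.5600)
o4: d²=130 > ρ²=13 → inactive
F = F_att + ΣF_rep = (-6.7200,-7.5600)
Δp = p'−p = (-0.8400,-0.9450); α = Δx/Fx = (-21/25) / (-168/25) = 1/8
check: Δy/Fy = (-189/200) / (-189/25) = 1/8 ✓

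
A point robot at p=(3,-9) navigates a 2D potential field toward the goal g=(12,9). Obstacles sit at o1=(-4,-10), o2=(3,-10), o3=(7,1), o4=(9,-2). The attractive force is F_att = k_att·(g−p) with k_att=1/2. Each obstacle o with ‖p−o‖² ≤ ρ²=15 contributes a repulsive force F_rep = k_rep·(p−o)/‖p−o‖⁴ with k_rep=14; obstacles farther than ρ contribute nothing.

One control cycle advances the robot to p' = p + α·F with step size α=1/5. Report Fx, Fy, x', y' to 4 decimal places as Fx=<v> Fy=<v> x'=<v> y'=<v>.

F_att = 1/2·(g−p) = 1/2·(9,18) = (4.5000,9.0000)
o1: d²=50 > ρ²=15 → inactive
o2: d²=1 ≤ ρ²=15; F_rep = 14·(0,1)/1² = (0.0000,14.0000)
o3: d²=116 > ρ²=15 → inactive
o4: d²=85 > ρ²=15 → inactive
F = F_att + ΣF_rep = (4.5000,23.0000)
p' = p + 1/5·F = (3.9000,-4.4000)

Fx=4.5000 Fy=23.0000 x'=3.9000 y'=-4.4000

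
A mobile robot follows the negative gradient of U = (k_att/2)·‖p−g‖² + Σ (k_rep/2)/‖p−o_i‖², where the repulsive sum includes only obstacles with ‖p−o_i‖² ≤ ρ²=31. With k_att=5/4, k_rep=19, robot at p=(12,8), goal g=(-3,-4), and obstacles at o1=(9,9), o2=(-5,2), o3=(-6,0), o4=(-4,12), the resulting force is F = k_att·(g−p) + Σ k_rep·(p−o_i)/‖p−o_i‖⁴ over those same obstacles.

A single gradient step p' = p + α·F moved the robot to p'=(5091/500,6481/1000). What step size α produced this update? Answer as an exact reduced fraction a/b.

F_att = 5/4·(g−p) = 5/4·(-15,-12) = (-18.7500,-15.0000)
o1: d²=10 ≤ ρ²=31; F_rep = 19·(3,-1)/10² = (0.5700,-0.1900)
o2: d²=325 > ρ²=31 → inactive
o3: d²=388 > ρ²=31 → inactive
o4: d²=272 > ρ²=31 → inactive
F = F_att + ΣF_rep = (-18.1800,-15.1900)
Δp = p'−p = (-1.8180,-1.5190); α = Δx/Fx = (-909/500) / (-909/50) = 1/10
check: Δy/Fy = (-1519/1000) / (-1519/100) = 1/10 ✓

α = 1/10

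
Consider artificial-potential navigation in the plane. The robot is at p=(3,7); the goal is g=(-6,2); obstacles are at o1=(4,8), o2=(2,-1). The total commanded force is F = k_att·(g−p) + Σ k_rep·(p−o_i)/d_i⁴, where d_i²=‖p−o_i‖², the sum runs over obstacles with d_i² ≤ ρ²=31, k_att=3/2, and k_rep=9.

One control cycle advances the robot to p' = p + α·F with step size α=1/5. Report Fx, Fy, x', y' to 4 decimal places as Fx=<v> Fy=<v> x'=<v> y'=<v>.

Fx=-15.7500 Fy=-9.7500 x'=-0.1500 y'=5.0500

F_att = 3/2·(g−p) = 3/2·(-9,-5) = (-13.5000,-7.5000)
o1: d²=2 ≤ ρ²=31; F_rep = 9·(-1,-1)/2² = (-2.2500,-2.2500)
o2: d²=65 > ρ²=31 → inactive
F = F_att + ΣF_rep = (-15.7500,-9.7500)
p' = p + 1/5·F = (-0.1500,5.0500)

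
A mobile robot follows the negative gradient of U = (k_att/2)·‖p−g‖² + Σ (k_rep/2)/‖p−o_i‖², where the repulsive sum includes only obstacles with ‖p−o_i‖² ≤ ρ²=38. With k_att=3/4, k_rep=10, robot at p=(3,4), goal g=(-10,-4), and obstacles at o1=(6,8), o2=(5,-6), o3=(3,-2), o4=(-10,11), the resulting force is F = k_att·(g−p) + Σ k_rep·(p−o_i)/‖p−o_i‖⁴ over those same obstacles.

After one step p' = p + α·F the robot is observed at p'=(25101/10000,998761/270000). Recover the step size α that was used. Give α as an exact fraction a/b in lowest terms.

F_att = 3/4·(g−p) = 3/4·(-13,-8) = (-9.7500,-6.0000)
o1: d²=25 ≤ ρ²=38; F_rep = 10·(-3,-4)/25² = (-0.0480,-0.0640)
o2: d²=104 > ρ²=38 → inactive
o3: d²=36 ≤ ρ²=38; F_rep = 10·(0,6)/36² = (0.0000,0.0463)
o4: d²=218 > ρ²=38 → inactive
F = F_att + ΣF_rep = (-9.7980,-6.0177)
Δp = p'−p = (-0.4899,-0.3009); α = Δx/Fx = (-4899/10000) / (-4899/500) = 1/20
check: Δy/Fy = (-81239/270000) / (-81239/13500) = 1/20 ✓

α = 1/20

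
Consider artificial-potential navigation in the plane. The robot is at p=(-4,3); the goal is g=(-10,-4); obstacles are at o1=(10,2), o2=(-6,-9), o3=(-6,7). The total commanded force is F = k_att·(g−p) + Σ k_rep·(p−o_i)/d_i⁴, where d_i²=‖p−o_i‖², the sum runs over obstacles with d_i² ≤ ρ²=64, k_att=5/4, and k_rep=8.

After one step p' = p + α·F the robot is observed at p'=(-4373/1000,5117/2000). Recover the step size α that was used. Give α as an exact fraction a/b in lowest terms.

α = 1/20

F_att = 5/4·(g−p) = 5/4·(-6,-7) = (-7.5000,-8.7500)
o1: d²=197 > ρ²=64 → inactive
o2: d²=148 > ρ²=64 → inactive
o3: d²=20 ≤ ρ²=64; F_rep = 8·(2,-4)/20² = (0.0400,-0.0800)
F = F_att + ΣF_rep = (-7.4600,-8.8300)
Δp = p'−p = (-0.3730,-0.4415); α = Δx/Fx = (-373/1000) / (-373/50) = 1/20
check: Δy/Fy = (-883/2000) / (-883/100) = 1/20 ✓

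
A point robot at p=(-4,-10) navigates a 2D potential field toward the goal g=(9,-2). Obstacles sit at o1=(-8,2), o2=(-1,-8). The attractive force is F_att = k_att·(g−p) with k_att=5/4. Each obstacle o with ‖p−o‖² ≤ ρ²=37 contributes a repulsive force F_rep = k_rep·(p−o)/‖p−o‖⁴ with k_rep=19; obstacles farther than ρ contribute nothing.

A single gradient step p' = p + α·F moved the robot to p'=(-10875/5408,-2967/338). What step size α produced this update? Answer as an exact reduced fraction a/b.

α = 1/8

F_att = 5/4·(g−p) = 5/4·(13,8) = (16.2500,10.0000)
o1: d²=160 > ρ²=37 → inactive
o2: d²=13 ≤ ρ²=37; F_rep = 19·(-3,-2)/13² = (-0.3373,-0.2249)
F = F_att + ΣF_rep = (15.9127,9.7751)
Δp = p'−p = (1.9891,1.2219); α = Δx/Fx = (10757/5408) / (10757/676) = 1/8
check: Δy/Fy = (413/338) / (1652/169) = 1/8 ✓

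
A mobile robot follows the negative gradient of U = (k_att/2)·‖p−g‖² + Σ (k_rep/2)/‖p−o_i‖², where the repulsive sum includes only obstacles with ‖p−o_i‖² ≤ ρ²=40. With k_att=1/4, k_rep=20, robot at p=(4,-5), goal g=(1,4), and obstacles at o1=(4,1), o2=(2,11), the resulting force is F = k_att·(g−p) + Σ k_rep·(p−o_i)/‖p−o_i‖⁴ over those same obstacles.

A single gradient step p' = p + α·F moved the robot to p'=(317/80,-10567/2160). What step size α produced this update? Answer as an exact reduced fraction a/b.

α = 1/20

F_att = 1/4·(g−p) = 1/4·(-3,9) = (-0.7500,2.2500)
o1: d²=36 ≤ ρ²=40; F_rep = 20·(0,-6)/36² = (0.0000,-0.0926)
o2: d²=260 > ρ²=40 → inactive
F = F_att + ΣF_rep = (-0.7500,2.1574)
Δp = p'−p = (-0.0375,0.1079); α = Δx/Fx = (-3/80) / (-3/4) = 1/20
check: Δy/Fy = (233/2160) / (233/108) = 1/20 ✓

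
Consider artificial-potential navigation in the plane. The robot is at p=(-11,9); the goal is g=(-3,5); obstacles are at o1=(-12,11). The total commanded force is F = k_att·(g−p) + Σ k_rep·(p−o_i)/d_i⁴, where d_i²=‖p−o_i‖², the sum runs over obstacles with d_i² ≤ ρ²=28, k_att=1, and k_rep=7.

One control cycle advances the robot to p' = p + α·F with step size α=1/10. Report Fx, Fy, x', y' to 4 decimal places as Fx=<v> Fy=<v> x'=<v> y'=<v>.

F_att = 1·(g−p) = 1·(8,-4) = (8.0000,-4.0000)
o1: d²=5 ≤ ρ²=28; F_rep = 7·(1,-2)/5² = (0.2800,-0.5600)
F = F_att + ΣF_rep = (8.2800,-4.5600)
p' = p + 1/10·F = (-10.1720,8.5440)

Fx=8.2800 Fy=-4.5600 x'=-10.1720 y'=8.5440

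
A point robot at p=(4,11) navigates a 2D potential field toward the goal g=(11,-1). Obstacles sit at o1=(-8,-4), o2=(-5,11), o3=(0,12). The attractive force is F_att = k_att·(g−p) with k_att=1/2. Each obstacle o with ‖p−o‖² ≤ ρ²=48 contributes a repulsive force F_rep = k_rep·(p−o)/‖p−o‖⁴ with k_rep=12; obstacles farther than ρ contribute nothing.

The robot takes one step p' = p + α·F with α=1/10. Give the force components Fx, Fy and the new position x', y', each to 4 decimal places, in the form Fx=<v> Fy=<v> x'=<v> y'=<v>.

F_att = 1/2·(g−p) = 1/2·(7,-12) = (3.5000,-6.0000)
o1: d²=369 > ρ²=48 → inactive
o2: d²=81 > ρ²=48 → inactive
o3: d²=17 ≤ ρ²=48; F_rep = 12·(4,-1)/17² = (0.1661,-0.0415)
F = F_att + ΣF_rep = (3.6661,-6.0415)
p' = p + 1/10·F = (4.3666,10.3958)

Fx=3.6661 Fy=-6.0415 x'=4.3666 y'=10.3958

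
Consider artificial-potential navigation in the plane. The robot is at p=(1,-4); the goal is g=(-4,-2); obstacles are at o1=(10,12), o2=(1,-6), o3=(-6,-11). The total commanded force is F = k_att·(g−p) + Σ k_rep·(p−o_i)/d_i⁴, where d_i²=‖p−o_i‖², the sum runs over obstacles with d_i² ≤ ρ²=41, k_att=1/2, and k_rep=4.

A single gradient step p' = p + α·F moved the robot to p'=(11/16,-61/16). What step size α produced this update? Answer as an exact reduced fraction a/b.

F_att = 1/2·(g−p) = 1/2·(-5,2) = (-2.5000,1.0000)
o1: d²=337 > ρ²=41 → inactive
o2: d²=4 ≤ ρ²=41; F_rep = 4·(0,2)/4² = (0.0000,0.5000)
o3: d²=98 > ρ²=41 → inactive
F = F_att + ΣF_rep = (-2.5000,1.5000)
Δp = p'−p = (-0.3125,0.1875); α = Δx/Fx = (-5/16) / (-5/2) = 1/8
check: Δy/Fy = (3/16) / (3/2) = 1/8 ✓

α = 1/8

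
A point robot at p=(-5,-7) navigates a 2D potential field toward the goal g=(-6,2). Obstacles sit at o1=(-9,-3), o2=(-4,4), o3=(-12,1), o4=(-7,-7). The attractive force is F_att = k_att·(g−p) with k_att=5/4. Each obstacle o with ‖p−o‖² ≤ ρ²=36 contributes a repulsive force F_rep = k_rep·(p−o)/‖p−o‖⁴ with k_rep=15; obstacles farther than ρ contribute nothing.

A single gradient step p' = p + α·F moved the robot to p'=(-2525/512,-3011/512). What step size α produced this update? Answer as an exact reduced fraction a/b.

F_att = 5/4·(g−p) = 5/4·(-1,9) = (-1.2500,11.2500)
o1: d²=32 ≤ ρ²=36; F_rep = 15·(4,-4)/32² = (0.0586,-0.0586)
o2: d²=122 > ρ²=36 → inactive
o3: d²=113 > ρ²=36 → inactive
o4: d²=4 ≤ ρ²=36; F_rep = 15·(2,0)/4² = (1.8750,0.0000)
F = F_att + ΣF_rep = (0.6836,11.1914)
Δp = p'−p = (0.0684,1.1191); α = Δx/Fx = (35/512) / (175/256) = 1/10
check: Δy/Fy = (573/512) / (2865/256) = 1/10 ✓

α = 1/10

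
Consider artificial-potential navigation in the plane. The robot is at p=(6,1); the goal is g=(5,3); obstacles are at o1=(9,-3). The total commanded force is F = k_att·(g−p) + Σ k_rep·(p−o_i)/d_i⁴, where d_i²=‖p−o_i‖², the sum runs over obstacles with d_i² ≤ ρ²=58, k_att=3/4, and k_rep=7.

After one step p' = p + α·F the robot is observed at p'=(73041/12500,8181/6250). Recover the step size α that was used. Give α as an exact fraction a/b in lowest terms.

α = 1/5

F_att = 3/4·(g−p) = 3/4·(-1,2) = (-0.7500,1.5000)
o1: d²=25 ≤ ρ²=58; F_rep = 7·(-3,4)/25² = (-0.0336,0.0448)
F = F_att + ΣF_rep = (-0.7836,1.5448)
Δp = p'−p = (-0.1567,0.3090); α = Δx/Fx = (-1959/12500) / (-1959/2500) = 1/5
check: Δy/Fy = (1931/6250) / (1931/1250) = 1/5 ✓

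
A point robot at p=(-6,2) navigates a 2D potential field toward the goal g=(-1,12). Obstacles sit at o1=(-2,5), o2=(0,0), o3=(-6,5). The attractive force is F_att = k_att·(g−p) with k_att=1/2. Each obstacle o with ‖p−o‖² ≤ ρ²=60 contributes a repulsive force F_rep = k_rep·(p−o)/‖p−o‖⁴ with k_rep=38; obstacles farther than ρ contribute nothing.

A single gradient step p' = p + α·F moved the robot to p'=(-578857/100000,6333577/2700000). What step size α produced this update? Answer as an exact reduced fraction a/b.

F_att = 1/2·(g−p) = 1/2·(5,10) = (2.5000,5.0000)
o1: d²=25 ≤ ρ²=60; F_rep = 38·(-4,-3)/25² = (-0.2432,-0.1824)
o2: d²=40 ≤ ρ²=60; F_rep = 38·(-6,2)/40² = (-0.1425,0.0475)
o3: d²=9 ≤ ρ²=60; F_rep = 38·(0,-3)/9² = (0.0000,-1.4074)
F = F_att + ΣF_rep = (2.1143,3.4577)
Δp = p'−p = (0.2114,0.3458); α = Δx/Fx = (21143/100000) / (21143/10000) = 1/10
check: Δy/Fy = (933577/2700000) / (933577/270000) = 1/10 ✓

α = 1/10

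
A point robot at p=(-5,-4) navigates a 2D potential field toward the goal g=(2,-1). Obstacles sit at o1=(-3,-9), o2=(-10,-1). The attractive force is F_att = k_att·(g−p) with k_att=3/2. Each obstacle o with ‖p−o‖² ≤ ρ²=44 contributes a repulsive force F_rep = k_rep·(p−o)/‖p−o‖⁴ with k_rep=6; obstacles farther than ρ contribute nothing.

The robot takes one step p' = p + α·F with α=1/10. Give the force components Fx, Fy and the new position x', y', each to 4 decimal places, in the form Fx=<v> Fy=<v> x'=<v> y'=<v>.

Fx=10.5117 Fy=4.5201 x'=-3.9488 y'=-3.5480

F_att = 3/2·(g−p) = 3/2·(7,3) = (10.5000,4.5000)
o1: d²=29 ≤ ρ²=44; F_rep = 6·(-2,5)/29² = (-0.0143,0.0357)
o2: d²=34 ≤ ρ²=44; F_rep = 6·(5,-3)/34² = (0.0260,-0.0156)
F = F_att + ΣF_rep = (10.5117,4.5201)
p' = p + 1/10·F = (-3.9488,-3.5480)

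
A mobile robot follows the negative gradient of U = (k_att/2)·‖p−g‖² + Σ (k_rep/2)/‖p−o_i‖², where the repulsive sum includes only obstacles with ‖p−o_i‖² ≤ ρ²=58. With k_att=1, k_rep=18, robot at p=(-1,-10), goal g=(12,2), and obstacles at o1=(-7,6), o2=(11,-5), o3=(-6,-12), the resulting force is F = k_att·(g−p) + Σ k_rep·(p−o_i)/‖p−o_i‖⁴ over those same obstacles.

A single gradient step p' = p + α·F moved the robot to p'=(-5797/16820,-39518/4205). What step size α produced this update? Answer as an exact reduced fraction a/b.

α = 1/20

F_att = 1·(g−p) = 1·(13,12) = (13.0000,12.0000)
o1: d²=292 > ρ²=58 → inactive
o2: d²=169 > ρ²=58 → inactive
o3: d²=29 ≤ ρ²=58; F_rep = 18·(5,2)/29² = (0.1070,0.0428)
F = F_att + ΣF_rep = (13.1070,12.0428)
Δp = p'−p = (0.6554,0.6021); α = Δx/Fx = (11023/16820) / (11023/841) = 1/20
check: Δy/Fy = (2532/4205) / (10128/841) = 1/20 ✓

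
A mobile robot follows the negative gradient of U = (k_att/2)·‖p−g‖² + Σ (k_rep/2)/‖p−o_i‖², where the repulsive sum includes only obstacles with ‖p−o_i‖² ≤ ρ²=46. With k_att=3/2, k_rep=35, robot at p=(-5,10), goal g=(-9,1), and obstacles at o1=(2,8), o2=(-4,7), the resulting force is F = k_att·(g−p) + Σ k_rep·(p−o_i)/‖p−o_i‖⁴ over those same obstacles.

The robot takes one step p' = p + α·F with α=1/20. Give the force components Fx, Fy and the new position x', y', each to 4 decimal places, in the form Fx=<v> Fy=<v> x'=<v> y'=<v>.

Fx=-6.3500 Fy=-12.4500 x'=-5.3175 y'=9.3775

F_att = 3/2·(g−p) = 3/2·(-4,-9) = (-6.0000,-13.5000)
o1: d²=53 > ρ²=46 → inactive
o2: d²=10 ≤ ρ²=46; F_rep = 35·(-1,3)/10² = (-0.3500,1.0500)
F = F_att + ΣF_rep = (-6.3500,-12.4500)
p' = p + 1/20·F = (-5.3175,9.3775)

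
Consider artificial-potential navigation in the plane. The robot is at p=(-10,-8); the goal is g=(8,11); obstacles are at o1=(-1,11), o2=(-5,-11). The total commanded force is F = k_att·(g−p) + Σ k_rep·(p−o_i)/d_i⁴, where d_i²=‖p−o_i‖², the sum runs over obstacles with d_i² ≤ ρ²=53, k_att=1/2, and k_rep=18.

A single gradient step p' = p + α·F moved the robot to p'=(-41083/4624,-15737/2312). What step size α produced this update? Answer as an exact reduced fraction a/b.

α = 1/8

F_att = 1/2·(g−p) = 1/2·(18,19) = (9.0000,9.5000)
o1: d²=442 > ρ²=53 → inactive
o2: d²=34 ≤ ρ²=53; F_rep = 18·(-5,3)/34² = (-0.0779,0.0467)
F = F_att + ΣF_rep = (8.9221,9.5467)
Δp = p'−p = (1.1153,1.1933); α = Δx/Fx = (5157/4624) / (5157/578) = 1/8
check: Δy/Fy = (2759/2312) / (2759/289) = 1/8 ✓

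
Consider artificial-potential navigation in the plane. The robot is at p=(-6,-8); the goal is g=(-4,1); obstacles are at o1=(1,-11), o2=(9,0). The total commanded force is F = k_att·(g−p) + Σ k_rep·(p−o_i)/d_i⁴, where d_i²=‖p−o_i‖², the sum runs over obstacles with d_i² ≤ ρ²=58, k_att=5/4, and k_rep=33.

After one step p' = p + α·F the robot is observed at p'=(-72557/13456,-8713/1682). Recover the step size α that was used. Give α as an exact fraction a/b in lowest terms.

F_att = 5/4·(g−p) = 5/4·(2,9) = (2.5000,11.2500)
o1: d²=58 ≤ ρ²=58; F_rep = 33·(-7,3)/58² = (-0.0687,0.0294)
o2: d²=289 > ρ²=58 → inactive
F = F_att + ΣF_rep = (2.4313,11.2794)
Δp = p'−p = (0.6078,2.8199); α = Δx/Fx = (8179/13456) / (8179/3364) = 1/4
check: Δy/Fy = (4743/1682) / (9486/841) = 1/4 ✓

α = 1/4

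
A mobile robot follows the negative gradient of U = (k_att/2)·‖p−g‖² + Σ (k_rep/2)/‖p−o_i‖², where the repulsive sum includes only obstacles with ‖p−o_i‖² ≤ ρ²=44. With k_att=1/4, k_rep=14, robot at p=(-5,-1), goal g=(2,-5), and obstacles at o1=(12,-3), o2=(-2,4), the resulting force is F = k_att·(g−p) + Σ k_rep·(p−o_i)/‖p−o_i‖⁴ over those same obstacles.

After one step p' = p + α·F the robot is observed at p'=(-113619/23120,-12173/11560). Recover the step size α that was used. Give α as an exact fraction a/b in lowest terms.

F_att = 1/4·(g−p) = 1/4·(7,-4) = (1.7500,-1.0000)
o1: d²=293 > ρ²=44 → inactive
o2: d²=34 ≤ ρ²=44; F_rep = 14·(-3,-5)/34² = (-0.0363,-0.0606)
F = F_att + ΣF_rep = (1.7137,-1.0606)
Δp = p'−p = (0.0857,-0.0530); α = Δx/Fx = (1981/23120) / (1981/1156) = 1/20
check: Δy/Fy = (-613/11560) / (-613/578) = 1/20 ✓

α = 1/20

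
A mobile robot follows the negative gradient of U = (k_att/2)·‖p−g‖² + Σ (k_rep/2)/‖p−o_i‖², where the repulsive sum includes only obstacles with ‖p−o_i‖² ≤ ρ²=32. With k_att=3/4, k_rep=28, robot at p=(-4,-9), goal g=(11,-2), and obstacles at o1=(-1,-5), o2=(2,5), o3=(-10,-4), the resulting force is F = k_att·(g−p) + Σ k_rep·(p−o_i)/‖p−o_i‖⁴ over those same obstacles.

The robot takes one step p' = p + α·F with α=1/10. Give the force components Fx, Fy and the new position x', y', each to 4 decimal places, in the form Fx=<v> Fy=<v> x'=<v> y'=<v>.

Fx=11.1156 Fy=5.0708 x'=-2.8884 y'=-8.4929

F_att = 3/4·(g−p) = 3/4·(15,7) = (11.2500,5.2500)
o1: d²=25 ≤ ρ²=32; F_rep = 28·(-3,-4)/25² = (-0.1344,-0.1792)
o2: d²=232 > ρ²=32 → inactive
o3: d²=61 > ρ²=32 → inactive
F = F_att + ΣF_rep = (11.1156,5.0708)
p' = p + 1/10·F = (-2.8884,-8.4929)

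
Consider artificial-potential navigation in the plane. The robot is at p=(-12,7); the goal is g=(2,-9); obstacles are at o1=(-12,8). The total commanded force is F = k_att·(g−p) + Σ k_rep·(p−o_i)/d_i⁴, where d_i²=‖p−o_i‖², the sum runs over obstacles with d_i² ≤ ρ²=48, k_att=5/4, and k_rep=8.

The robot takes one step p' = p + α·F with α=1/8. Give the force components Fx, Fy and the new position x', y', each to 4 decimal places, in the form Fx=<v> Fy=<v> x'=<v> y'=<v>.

Fx=17.5000 Fy=-28.0000 x'=-9.8125 y'=3.5000

F_att = 5/4·(g−p) = 5/4·(14,-16) = (17.5000,-20.0000)
o1: d²=1 ≤ ρ²=48; F_rep = 8·(0,-1)/1² = (0.0000,-8.0000)
F = F_att + ΣF_rep = (17.5000,-28.0000)
p' = p + 1/8·F = (-9.8125,3.5000)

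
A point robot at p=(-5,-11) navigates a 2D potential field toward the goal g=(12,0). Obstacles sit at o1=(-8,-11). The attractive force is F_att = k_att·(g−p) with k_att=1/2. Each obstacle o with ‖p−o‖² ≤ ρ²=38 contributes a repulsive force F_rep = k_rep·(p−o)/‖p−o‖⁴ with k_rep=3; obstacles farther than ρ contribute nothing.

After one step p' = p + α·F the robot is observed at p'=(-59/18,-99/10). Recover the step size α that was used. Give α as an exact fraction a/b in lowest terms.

F_att = 1/2·(g−p) = 1/2·(17,11) = (8.5000,5.5000)
o1: d²=9 ≤ ρ²=38; F_rep = 3·(3,0)/9² = (0.1111,0.0000)
F = F_att + ΣF_rep = (8.6111,5.5000)
Δp = p'−p = (1.7222,1.1000); α = Δx/Fx = (31/18) / (155/18) = 1/5
check: Δy/Fy = (11/10) / (11/2) = 1/5 ✓

α = 1/5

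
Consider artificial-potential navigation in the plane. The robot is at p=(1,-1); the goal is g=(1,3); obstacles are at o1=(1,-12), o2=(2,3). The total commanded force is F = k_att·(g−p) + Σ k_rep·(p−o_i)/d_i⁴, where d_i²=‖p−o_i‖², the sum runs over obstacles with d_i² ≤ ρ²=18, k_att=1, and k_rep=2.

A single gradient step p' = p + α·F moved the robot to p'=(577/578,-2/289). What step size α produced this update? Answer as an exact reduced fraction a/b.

α = 1/4

F_att = 1·(g−p) = 1·(0,4) = (0.0000,4.0000)
o1: d²=121 > ρ²=18 → inactive
o2: d²=17 ≤ ρ²=18; F_rep = 2·(-1,-4)/17² = (-0.0069,-0.0277)
F = F_att + ΣF_rep = (-0.0069,3.9723)
Δp = p'−p = (-0.0017,0.9931); α = Δx/Fx = (-1/578) / (-2/289) = 1/4
check: Δy/Fy = (287/289) / (1148/289) = 1/4 ✓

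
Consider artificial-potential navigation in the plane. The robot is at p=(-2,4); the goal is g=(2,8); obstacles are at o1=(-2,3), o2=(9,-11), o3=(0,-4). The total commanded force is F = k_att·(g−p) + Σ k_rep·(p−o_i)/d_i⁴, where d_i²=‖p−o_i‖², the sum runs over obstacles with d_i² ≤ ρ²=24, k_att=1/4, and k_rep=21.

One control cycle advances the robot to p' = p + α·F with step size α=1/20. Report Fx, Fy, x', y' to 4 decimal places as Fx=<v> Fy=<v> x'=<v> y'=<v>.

F_att = 1/4·(g−p) = 1/4·(4,4) = (1.0000,1.0000)
o1: d²=1 ≤ ρ²=24; F_rep = 21·(0,1)/1² = (0.0000,21.0000)
o2: d²=346 > ρ²=24 → inactive
o3: d²=68 > ρ²=24 → inactive
F = F_att + ΣF_rep = (1.0000,22.0000)
p' = p + 1/20·F = (-1.9500,5.1000)

Fx=1.0000 Fy=22.0000 x'=-1.9500 y'=5.1000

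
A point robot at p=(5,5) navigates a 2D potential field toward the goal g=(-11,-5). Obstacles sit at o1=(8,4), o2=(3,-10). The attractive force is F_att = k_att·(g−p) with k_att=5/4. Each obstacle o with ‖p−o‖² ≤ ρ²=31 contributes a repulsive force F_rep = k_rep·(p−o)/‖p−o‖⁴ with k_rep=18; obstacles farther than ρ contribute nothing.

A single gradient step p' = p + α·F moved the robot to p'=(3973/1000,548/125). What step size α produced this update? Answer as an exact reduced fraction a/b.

F_att = 5/4·(g−p) = 5/4·(-16,-10) = (-20.0000,-12.5000)
o1: d²=10 ≤ ρ²=31; F_rep = 18·(-3,1)/10² = (-0.5400,0.1800)
o2: d²=229 > ρ²=31 → inactive
F = F_att + ΣF_rep = (-20.5400,-12.3200)
Δp = p'−p = (-1.0270,-0.6160); α = Δx/Fx = (-1027/1000) / (-1027/50) = 1/20
check: Δy/Fy = (-77/125) / (-308/25) = 1/20 ✓

α = 1/20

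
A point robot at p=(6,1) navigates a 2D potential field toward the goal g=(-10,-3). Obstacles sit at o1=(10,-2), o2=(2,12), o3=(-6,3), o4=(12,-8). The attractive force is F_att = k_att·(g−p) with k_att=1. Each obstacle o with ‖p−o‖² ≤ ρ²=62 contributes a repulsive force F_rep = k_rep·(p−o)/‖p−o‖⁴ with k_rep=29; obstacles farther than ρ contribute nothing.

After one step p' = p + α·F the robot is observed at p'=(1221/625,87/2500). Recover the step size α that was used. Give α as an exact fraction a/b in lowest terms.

F_att = 1·(g−p) = 1·(-16,-4) = (-16.0000,-4.0000)
o1: d²=25 ≤ ρ²=62; F_rep = 29·(-4,3)/25² = (-0.1856,0.1392)
o2: d²=137 > ρ²=62 → inactive
o3: d²=148 > ρ²=62 → inactive
o4: d²=117 > ρ²=62 → inactive
F = F_att + ΣF_rep = (-16.1856,-3.8608)
Δp = p'−p = (-4.0464,-0.9652); α = Δx/Fx = (-2529/625) / (-10116/625) = 1/4
check: Δy/Fy = (-2413/2500) / (-2413/625) = 1/4 ✓

α = 1/4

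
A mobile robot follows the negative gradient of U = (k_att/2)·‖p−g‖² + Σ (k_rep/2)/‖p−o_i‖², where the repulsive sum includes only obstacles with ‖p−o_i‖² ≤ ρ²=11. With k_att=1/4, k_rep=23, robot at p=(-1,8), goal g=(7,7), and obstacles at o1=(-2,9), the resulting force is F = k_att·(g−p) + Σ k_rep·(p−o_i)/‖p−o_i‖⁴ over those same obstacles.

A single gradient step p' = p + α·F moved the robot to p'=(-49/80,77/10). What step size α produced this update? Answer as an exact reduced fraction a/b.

α = 1/20

F_att = 1/4·(g−p) = 1/4·(8,-1) = (2.0000,-0.2500)
o1: d²=2 ≤ ρ²=11; F_rep = 23·(1,-1)/2² = (5.7500,-5.7500)
F = F_att + ΣF_rep = (7.7500,-6.0000)
Δp = p'−p = (0.3875,-0.3000); α = Δx/Fx = (31/80) / (31/4) = 1/20
check: Δy/Fy = (-3/10) / (-6) = 1/20 ✓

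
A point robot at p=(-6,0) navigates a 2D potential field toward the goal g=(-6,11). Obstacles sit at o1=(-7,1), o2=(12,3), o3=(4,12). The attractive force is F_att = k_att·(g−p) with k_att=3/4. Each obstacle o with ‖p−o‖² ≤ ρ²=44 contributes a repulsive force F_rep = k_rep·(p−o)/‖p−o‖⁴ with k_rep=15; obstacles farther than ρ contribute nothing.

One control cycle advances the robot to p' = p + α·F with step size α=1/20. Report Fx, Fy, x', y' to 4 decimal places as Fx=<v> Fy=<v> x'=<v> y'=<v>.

F_att = 3/4·(g−p) = 3/4·(0,11) = (0.0000,8.2500)
o1: d²=2 ≤ ρ²=44; F_rep = 15·(1,-1)/2² = (3.7500,-3.7500)
o2: d²=333 > ρ²=44 → inactive
o3: d²=244 > ρ²=44 → inactive
F = F_att + ΣF_rep = (3.7500,4.5000)
p' = p + 1/20·F = (-5.8125,0.2250)

Fx=3.7500 Fy=4.5000 x'=-5.8125 y'=0.2250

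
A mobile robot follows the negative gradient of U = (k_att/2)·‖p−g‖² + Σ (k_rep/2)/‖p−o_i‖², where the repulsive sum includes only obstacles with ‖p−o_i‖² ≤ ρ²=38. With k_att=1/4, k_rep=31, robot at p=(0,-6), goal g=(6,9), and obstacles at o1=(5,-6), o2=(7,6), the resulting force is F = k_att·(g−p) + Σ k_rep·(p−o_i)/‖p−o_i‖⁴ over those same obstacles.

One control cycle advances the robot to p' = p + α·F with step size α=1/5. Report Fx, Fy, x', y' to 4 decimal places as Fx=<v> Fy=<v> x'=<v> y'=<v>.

F_att = 1/4·(g−p) = 1/4·(6,15) = (1.5000,3.7500)
o1: d²=25 ≤ ρ²=38; F_rep = 31·(-5,0)/25² = (-0.2480,0.0000)
o2: d²=193 > ρ²=38 → inactive
F = F_att + ΣF_rep = (1.2520,3.7500)
p' = p + 1/5·F = (0.2504,-5.2500)

Fx=1.2520 Fy=3.7500 x'=0.2504 y'=-5.2500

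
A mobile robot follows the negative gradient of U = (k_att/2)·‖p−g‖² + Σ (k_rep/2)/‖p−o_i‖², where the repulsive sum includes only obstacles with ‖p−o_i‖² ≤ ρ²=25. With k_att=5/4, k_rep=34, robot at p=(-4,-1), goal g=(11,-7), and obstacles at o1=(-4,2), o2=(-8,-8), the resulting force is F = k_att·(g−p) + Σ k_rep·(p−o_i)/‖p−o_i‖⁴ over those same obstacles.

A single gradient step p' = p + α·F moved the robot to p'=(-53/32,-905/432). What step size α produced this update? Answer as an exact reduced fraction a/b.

α = 1/8

F_att = 5/4·(g−p) = 5/4·(15,-6) = (18.7500,-7.5000)
o1: d²=9 ≤ ρ²=25; F_rep = 34·(0,-3)/9² = (0.0000,-1.2593)
o2: d²=65 > ρ²=25 → inactive
F = F_att + ΣF_rep = (18.7500,-8.7593)
Δp = p'−p = (2.3438,-1.0949); α = Δx/Fx = (75/32) / (75/4) = 1/8
check: Δy/Fy = (-473/432) / (-473/54) = 1/8 ✓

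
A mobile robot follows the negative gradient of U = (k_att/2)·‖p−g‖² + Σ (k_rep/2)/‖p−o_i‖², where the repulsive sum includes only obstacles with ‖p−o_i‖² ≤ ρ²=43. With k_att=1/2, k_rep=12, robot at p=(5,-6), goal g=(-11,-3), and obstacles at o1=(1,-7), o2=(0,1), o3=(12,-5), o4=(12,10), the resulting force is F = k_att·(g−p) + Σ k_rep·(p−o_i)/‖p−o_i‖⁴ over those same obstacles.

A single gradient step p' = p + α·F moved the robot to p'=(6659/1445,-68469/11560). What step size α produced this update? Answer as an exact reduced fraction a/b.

α = 1/20

F_att = 1/2·(g−p) = 1/2·(-16,3) = (-8.0000,1.5000)
o1: d²=17 ≤ ρ²=43; F_rep = 12·(4,1)/17² = (0.1661,0.0415)
o2: d²=74 > ρ²=43 → inactive
o3: d²=50 > ρ²=43 → inactive
o4: d²=305 > ρ²=43 → inactive
F = F_att + ΣF_rep = (-7.8339,1.5415)
Δp = p'−p = (-0.3917,0.0771); α = Δx/Fx = (-566/1445) / (-2264/289) = 1/20
check: Δy/Fy = (891/11560) / (891/578) = 1/20 ✓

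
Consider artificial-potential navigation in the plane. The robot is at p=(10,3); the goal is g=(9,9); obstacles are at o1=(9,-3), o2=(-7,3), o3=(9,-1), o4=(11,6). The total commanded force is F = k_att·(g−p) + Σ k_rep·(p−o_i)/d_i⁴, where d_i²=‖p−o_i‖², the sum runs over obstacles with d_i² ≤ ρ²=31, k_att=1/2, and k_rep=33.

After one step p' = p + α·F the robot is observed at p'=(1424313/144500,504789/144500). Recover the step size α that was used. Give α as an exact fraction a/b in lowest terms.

α = 1/5

F_att = 1/2·(g−p) = 1/2·(-1,6) = (-0.5000,3.0000)
o1: d²=37 > ρ²=31 → inactive
o2: d²=289 > ρ²=31 → inactive
o3: d²=17 ≤ ρ²=31; F_rep = 33·(1,4)/17² = (0.1142,0.4567)
o4: d²=10 ≤ ρ²=31; F_rep = 33·(-1,-3)/10² = (-0.3300,-0.9900)
F = F_att + ΣF_rep = (-0.7158,2.4667)
Δp = p'−p = (-0.1432,0.4933); α = Δx/Fx = (-20687/144500) / (-20687/28900) = 1/5
check: Δy/Fy = (71289/144500) / (71289/28900) = 1/5 ✓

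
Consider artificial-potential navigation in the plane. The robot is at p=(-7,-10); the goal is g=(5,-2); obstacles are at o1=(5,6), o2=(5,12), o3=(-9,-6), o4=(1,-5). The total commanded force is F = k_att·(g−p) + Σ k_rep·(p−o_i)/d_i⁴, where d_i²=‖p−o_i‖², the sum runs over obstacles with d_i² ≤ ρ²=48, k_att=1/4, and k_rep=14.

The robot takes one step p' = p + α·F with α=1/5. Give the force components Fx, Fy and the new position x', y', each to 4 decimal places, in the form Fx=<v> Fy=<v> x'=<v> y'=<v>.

Fx=3.0700 Fy=1.8600 x'=-6.3860 y'=-9.6280

F_att = 1/4·(g−p) = 1/4·(12,8) = (3.0000,2.0000)
o1: d²=400 > ρ²=48 → inactive
o2: d²=628 > ρ²=48 → inactive
o3: d²=20 ≤ ρ²=48; F_rep = 14·(2,-4)/20² = (0.0700,-0.1400)
o4: d²=89 > ρ²=48 → inactive
F = F_att + ΣF_rep = (3.0700,1.8600)
p' = p + 1/5·F = (-6.3860,-9.6280)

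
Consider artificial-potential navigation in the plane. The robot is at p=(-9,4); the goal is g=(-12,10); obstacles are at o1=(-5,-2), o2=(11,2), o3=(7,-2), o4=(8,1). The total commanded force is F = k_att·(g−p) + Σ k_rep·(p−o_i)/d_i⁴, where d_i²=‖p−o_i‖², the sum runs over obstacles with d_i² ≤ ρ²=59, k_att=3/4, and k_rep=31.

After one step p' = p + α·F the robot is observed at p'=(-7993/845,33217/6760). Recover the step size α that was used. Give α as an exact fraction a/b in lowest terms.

α = 1/5

F_att = 3/4·(g−p) = 3/4·(-3,6) = (-2.2500,4.5000)
o1: d²=52 ≤ ρ²=59; F_rep = 31·(-4,6)/52² = (-0.0459,0.0688)
o2: d²=404 > ρ²=59 → inactive
o3: d²=292 > ρ²=59 → inactive
o4: d²=298 > ρ²=59 → inactive
F = F_att + ΣF_rep = (-2.2959,4.5688)
Δp = p'−p = (-0.4592,0.9138); α = Δx/Fx = (-388/845) / (-388/169) = 1/5
check: Δy/Fy = (6177/6760) / (6177/1352) = 1/5 ✓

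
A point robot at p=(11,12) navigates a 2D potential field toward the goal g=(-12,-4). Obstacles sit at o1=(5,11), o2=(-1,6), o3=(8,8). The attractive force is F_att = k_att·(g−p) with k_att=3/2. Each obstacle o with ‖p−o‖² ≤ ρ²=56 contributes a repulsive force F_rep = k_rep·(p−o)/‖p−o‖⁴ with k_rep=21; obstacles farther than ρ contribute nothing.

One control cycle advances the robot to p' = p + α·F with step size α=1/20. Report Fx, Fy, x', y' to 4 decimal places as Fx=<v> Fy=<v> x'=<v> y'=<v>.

F_att = 3/2·(g−p) = 3/2·(-23,-16) = (-34.5000,-24.0000)
o1: d²=37 ≤ ρ²=56; F_rep = 21·(6,1)/37² = (0.0920,0.0153)
o2: d²=180 > ρ²=56 → inactive
o3: d²=25 ≤ ρ²=56; F_rep = 21·(3,4)/25² = (0.1008,0.1344)
F = F_att + ΣF_rep = (-34.3072,-23.8503)
p' = p + 1/20·F = (9.2846,10.8075)

Fx=-34.3072 Fy=-23.8503 x'=9.2846 y'=10.8075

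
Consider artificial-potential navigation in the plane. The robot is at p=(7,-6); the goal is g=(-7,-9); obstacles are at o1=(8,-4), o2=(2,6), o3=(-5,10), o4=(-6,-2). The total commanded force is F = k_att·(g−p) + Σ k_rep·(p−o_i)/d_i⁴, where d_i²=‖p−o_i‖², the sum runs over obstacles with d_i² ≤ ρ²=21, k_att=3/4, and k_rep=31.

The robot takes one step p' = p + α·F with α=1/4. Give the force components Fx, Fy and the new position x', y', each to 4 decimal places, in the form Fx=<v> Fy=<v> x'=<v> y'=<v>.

Fx=-11.7400 Fy=-4.7300 x'=4.0650 y'=-7.1825

F_att = 3/4·(g−p) = 3/4·(-14,-3) = (-10.5000,-2.2500)
o1: d²=5 ≤ ρ²=21; F_rep = 31·(-1,-2)/5² = (-1.2400,-2.4800)
o2: d²=169 > ρ²=21 → inactive
o3: d²=400 > ρ²=21 → inactive
o4: d²=185 > ρ²=21 → inactive
F = F_att + ΣF_rep = (-11.7400,-4.7300)
p' = p + 1/4·F = (4.0650,-7.1825)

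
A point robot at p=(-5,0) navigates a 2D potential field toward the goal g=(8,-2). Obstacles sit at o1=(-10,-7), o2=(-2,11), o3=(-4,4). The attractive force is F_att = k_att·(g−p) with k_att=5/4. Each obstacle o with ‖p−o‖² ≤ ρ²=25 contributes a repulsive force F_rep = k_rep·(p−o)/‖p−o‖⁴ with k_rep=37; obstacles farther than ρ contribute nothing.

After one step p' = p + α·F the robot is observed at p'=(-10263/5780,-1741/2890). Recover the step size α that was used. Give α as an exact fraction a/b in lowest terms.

α = 1/5

F_att = 5/4·(g−p) = 5/4·(13,-2) = (16.2500,-2.5000)
o1: d²=74 > ρ²=25 → inactive
o2: d²=130 > ρ²=25 → inactive
o3: d²=17 ≤ ρ²=25; F_rep = 37·(-1,-4)/17² = (-0.1280,-0.5121)
F = F_att + ΣF_rep = (16.1220,-3.0121)
Δp = p'−p = (3.2244,-0.6024); α = Δx/Fx = (18637/5780) / (18637/1156) = 1/5
check: Δy/Fy = (-1741/2890) / (-1741/578) = 1/5 ✓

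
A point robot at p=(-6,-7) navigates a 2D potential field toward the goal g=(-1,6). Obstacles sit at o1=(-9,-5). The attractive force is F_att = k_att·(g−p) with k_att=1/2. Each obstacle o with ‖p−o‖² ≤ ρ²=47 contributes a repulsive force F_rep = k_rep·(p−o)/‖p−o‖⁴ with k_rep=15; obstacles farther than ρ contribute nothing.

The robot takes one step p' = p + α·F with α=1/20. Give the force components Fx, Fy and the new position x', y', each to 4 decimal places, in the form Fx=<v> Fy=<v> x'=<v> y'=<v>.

F_att = 1/2·(g−p) = 1/2·(5,13) = (2.5000,6.5000)
o1: d²=13 ≤ ρ²=47; F_rep = 15·(3,-2)/13² = (0.2663,-0.1775)
F = F_att + ΣF_rep = (2.7663,6.3225)
p' = p + 1/20·F = (-5.8617,-6.6839)

Fx=2.7663 Fy=6.3225 x'=-5.8617 y'=-6.6839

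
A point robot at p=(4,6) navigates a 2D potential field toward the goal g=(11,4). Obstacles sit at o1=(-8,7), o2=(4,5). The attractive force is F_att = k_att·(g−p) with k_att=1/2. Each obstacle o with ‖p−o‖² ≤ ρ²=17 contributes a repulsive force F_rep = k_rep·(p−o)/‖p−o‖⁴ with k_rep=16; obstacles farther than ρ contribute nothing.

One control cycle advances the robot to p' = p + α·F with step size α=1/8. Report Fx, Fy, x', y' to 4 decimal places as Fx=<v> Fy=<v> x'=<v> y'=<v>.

Fx=3.5000 Fy=15.0000 x'=4.4375 y'=7.8750

F_att = 1/2·(g−p) = 1/2·(7,-2) = (3.5000,-1.0000)
o1: d²=145 > ρ²=17 → inactive
o2: d²=1 ≤ ρ²=17; F_rep = 16·(0,1)/1² = (0.0000,16.0000)
F = F_att + ΣF_rep = (3.5000,15.0000)
p' = p + 1/8·F = (4.4375,7.8750)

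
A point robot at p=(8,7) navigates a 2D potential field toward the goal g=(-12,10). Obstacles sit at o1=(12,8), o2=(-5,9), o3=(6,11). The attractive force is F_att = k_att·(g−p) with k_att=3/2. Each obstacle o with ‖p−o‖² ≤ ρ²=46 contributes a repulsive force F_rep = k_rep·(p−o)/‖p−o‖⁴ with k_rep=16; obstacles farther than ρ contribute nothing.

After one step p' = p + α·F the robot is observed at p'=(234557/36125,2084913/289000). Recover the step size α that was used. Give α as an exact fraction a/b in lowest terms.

α = 1/20

F_att = 3/2·(g−p) = 3/2·(-20,3) = (-30.0000,4.5000)
o1: d²=17 ≤ ρ²=46; F_rep = 16·(-4,-1)/17² = (-0.2215,-0.0554)
o2: d²=173 > ρ²=46 → inactive
o3: d²=20 ≤ ρ²=46; F_rep = 16·(2,-4)/20² = (0.0800,-0.1600)
F = F_att + ΣF_rep = (-30.1415,4.2846)
Δp = p'−p = (-1.5071,0.2142); α = Δx/Fx = (-54443/36125) / (-217772/7225) = 1/20
check: Δy/Fy = (61913/289000) / (61913/14450) = 1/20 ✓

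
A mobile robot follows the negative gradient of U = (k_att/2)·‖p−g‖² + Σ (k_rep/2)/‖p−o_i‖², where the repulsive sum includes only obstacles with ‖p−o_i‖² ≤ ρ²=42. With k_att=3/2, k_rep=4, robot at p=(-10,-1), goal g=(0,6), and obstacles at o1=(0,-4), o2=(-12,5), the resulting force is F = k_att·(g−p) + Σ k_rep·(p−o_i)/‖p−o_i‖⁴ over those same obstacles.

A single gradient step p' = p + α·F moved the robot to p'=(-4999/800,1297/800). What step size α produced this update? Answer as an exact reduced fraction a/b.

α = 1/4

F_att = 3/2·(g−p) = 3/2·(10,7) = (15.0000,10.5000)
o1: d²=109 > ρ²=42 → inactive
o2: d²=40 ≤ ρ²=42; F_rep = 4·(2,-6)/40² = (0.0050,-0.0150)
F = F_att + ΣF_rep = (15.0050,10.4850)
Δp = p'−p = (3.7513,2.6212); α = Δx/Fx = (3001/800) / (3001/200) = 1/4
check: Δy/Fy = (2097/800) / (2097/200) = 1/4 ✓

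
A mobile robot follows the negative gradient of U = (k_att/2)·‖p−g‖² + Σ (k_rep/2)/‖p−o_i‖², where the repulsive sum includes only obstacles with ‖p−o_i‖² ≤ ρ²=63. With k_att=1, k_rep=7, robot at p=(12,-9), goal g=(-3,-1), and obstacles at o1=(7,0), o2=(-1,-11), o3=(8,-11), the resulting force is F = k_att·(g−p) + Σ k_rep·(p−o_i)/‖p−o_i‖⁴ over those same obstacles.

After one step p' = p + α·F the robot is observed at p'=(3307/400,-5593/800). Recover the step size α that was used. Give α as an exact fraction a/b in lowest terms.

α = 1/4

F_att = 1·(g−p) = 1·(-15,8) = (-15.0000,8.0000)
o1: d²=106 > ρ²=63 → inactive
o2: d²=173 > ρ²=63 → inactive
o3: d²=20 ≤ ρ²=63; F_rep = 7·(4,2)/20² = (0.0700,0.0350)
F = F_att + ΣF_rep = (-14.9300,8.0350)
Δp = p'−p = (-3.7325,2.0088); α = Δx/Fx = (-1493/400) / (-1493/100) = 1/4
check: Δy/Fy = (1607/800) / (1607/200) = 1/4 ✓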